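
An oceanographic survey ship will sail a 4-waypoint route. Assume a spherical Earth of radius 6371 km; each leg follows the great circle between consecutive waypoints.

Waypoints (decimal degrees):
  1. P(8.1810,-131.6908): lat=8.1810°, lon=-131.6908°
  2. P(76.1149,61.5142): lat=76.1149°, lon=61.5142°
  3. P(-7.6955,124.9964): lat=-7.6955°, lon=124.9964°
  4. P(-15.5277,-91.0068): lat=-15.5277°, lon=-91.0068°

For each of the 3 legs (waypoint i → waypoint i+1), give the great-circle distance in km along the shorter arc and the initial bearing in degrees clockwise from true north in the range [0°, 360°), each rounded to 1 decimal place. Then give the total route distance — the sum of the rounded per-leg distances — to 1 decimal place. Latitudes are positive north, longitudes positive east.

Leg 1: dist=10601.6 km, bearing=356.8°
Leg 2: dist=10159.3 km, bearing=117.5°
Leg 3: dist=15282.8 km, bearing=123.1°
Total: 36043.7 km

Leg 1: φ1=0.1427854, φ2=1.3284556, Δφ=1.1856702, Δλ=3.3720634 rad; a=sin²(Δφ/2)+cosφ1·cosφ2·sin²(Δλ/2)=0.5465551624; c=2·atan2(√a, √(1-a))=1.664041716; dist=6371·c=10601.610 ≈ 10601.6 km; running total=10601.6 km
Leg 1 bearing: y=sinΔλ·cosφ2=-0.05481902, x=cosφ1·sinφ2-sinφ1·cosφ2·cosΔλ=0.99414553; θ=atan2(y, x)=-3.1562° <0 so +360° → 356.8438° ≈ 356.8°
Leg 2: φ1=1.3284556, φ2=-0.1343118, Δφ=-1.4627674, Δλ=1.1079734 rad; a=sin²(Δφ/2)+cosφ1·cosφ2·sin²(Δλ/2)=0.5119085343; c=2·atan2(√a, √(1-a))=1.594615648; dist=6371·c=10159.296 ≈ 10159.3 km; running total=20760.9 km
Leg 2 bearing: y=sinΔλ·cosφ2=0.88673692, x=cosφ1·sinφ2-sinφ1·cosφ2·cosΔλ=-0.46166047; θ=atan2(y, x)=117.5028° ≈ 117.5°
Leg 3: φ1=-0.1343118, φ2=-0.2710095, Δφ=-0.1366977, Δλ=-3.7699670 rad; a=sin²(Δφ/2)+cosφ1·cosφ2·sin²(Δλ/2)=0.8682946633; c=2·atan2(√a, √(1-a))=2.398809903; dist=6371·c=15282.818 ≈ 15282.8 km; running total=36043.7 km
Leg 3 bearing: y=sinΔλ·cosφ2=0.56637530, x=cosφ1·sinφ2-sinφ1·cosφ2·cosΔλ=-0.36966902; θ=atan2(y, x)=123.1322° ≈ 123.1°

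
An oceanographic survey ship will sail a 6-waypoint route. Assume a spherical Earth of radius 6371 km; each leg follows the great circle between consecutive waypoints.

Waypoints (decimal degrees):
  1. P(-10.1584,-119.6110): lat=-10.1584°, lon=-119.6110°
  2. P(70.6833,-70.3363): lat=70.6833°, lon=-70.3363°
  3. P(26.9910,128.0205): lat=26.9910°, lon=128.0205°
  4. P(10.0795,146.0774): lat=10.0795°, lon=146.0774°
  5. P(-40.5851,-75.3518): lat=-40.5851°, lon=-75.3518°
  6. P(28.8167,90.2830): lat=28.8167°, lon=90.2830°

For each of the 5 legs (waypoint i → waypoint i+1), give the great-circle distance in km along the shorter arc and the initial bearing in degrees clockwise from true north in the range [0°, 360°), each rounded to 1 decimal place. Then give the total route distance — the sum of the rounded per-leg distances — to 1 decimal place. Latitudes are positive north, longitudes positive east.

Leg 1: dist=9714.4 km, bearing=14.5°
Leg 2: dist=9057.7 km, bearing=343.5°
Leg 3: dist=2668.7 km, bearing=131.4°
Leg 4: dist=14723.7 km, bearing=137.1°
Leg 5: dist=18166.0 km, bearing=130.6°
Total: 54330.5 km

Leg 1: φ1=-0.1772975, φ2=1.2336563, Δφ=1.4109538, Δλ=0.8600058 rad; a=sin²(Δφ/2)+cosφ1·cosφ2·sin²(Δλ/2)=0.4770032301; c=2·atan2(√a, √(1-a))=1.524786556; dist=6371·c=9714.415 ≈ 9714.4 km; running total=9714.4 km
Leg 1 bearing: y=sinΔλ·cosφ2=0.25068758, x=cosφ1·sinφ2-sinφ1·cosφ2·cosΔλ=0.96697483; θ=atan2(y, x)=14.5339° ≈ 14.5°
Leg 2: φ1=1.2336563, φ2=0.4710818, Δφ=-0.7625745, Δλ=3.4619793 rad; a=sin²(Δφ/2)+cosφ1·cosφ2·sin²(Δλ/2)=0.4257295703; c=2·atan2(√a, √(1-a))=1.421703728; dist=6371·c=9057.674 ≈ 9057.7 km; running total=18772.1 km
Leg 2 bearing: y=sinΔλ·cosφ2=-0.28063027, x=cosφ1·sinφ2-sinφ1·cosφ2·cosΔλ=0.94825222; θ=atan2(y, x)=-16.4858° <0 so +360° → 343.5142° ≈ 343.5°
Leg 3: φ1=0.4710818, φ2=0.1759205, Δφ=-0.2951614, Δλ=0.3151524 rad; a=sin²(Δφ/2)+cosφ1·cosφ2·sin²(Δλ/2)=0.0432268811; c=2·atan2(√a, √(1-a))=0.418877103; dist=6371·c=2668.666 ≈ 2668.7 km; running total=21440.8 km
Leg 3 bearing: y=sinΔλ·cosφ2=0.30517734, x=cosφ1·sinφ2-sinφ1·cosφ2·cosΔλ=-0.26888671; θ=atan2(y, x)=131.3827° ≈ 131.4°
Leg 4: φ1=0.1759205, φ2=-0.7083436, Δφ=-0.8842641, Δλ=-3.8646686 rad; a=sin²(Δφ/2)+cosφ1·cosφ2·sin²(Δλ/2)=0.8372403608; c=2·atan2(√a, √(1-a))=2.311057452; dist=6371·c=14723.747 ≈ 14723.7 km; running total=36164.5 km
Leg 4 bearing: y=sinΔλ·cosφ2=0.50251728, x=cosφ1·sinφ2-sinφ1·cosφ2·cosΔλ=-0.54088089; θ=atan2(y, x)=137.1057° ≈ 137.1°
Leg 5: φ1=-0.7083436, φ2=0.5029463, Δφ=1.2112899, Δλ=2.8908726 rad; a=sin²(Δφ/2)+cosφ1·cosφ2·sin²(Δλ/2)=0.9790878845; c=2·atan2(√a, √(1-a))=2.851354574; dist=6371·c=18165.980 ≈ 18166.0 km; running total=54330.5 km
Leg 5 bearing: y=sinΔλ·cosφ2=0.21737820, x=cosφ1·sinφ2-sinφ1·cosφ2·cosΔλ=-0.18613413; θ=atan2(y, x)=130.5724° ≈ 130.6°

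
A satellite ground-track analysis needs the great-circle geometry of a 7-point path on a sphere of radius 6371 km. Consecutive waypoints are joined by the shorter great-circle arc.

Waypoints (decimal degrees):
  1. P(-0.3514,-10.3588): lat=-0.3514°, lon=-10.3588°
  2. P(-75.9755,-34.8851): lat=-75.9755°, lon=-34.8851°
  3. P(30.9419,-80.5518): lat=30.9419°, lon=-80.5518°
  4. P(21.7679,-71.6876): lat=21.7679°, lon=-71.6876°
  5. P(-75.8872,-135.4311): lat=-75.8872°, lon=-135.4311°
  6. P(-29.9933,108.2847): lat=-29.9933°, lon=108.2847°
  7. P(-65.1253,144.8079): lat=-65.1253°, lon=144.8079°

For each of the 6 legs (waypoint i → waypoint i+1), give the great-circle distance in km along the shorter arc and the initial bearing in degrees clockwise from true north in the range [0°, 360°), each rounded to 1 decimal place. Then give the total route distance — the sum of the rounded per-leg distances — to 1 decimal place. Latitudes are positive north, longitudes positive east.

Leg 1: dist=8552.4 km, bearing=185.9°
Leg 2: dist=12310.1 km, bearing=319.0°
Leg 3: dist=1348.1 km, bearing=137.0°
Leg 4: dist=11679.8 km, bearing=193.1°
Leg 5: dist=7446.2 km, bearing=237.5°
Leg 6: dist=4640.2 km, bearing=157.9°
Total: 45976.8 km

Leg 1: φ1=-0.0061331, φ2=-1.3260226, Δφ=-1.3198895, Δλ=-0.4280647 rad; a=sin²(Δφ/2)+cosφ1·cosφ2·sin²(Δλ/2)=0.3867914908; c=2·atan2(√a, √(1-a))=1.342398737; dist=6371·c=8552.422 ≈ 8552.4 km; running total=8552.4 km
Leg 1 bearing: y=sinΔλ·cosφ2=-0.10059664, x=cosφ1·sinφ2-sinφ1·cosφ2·cosΔλ=-0.96882178; θ=atan2(y, x)=-174.0720° <0 so +360° → 185.9280° ≈ 185.9°
Leg 2: φ1=-1.3260226, φ2=0.5400380, Δφ=1.8660607, Δλ=-0.7970343 rad; a=sin²(Δφ/2)+cosφ1·cosφ2·sin²(Δλ/2)=0.6767952942; c=2·atan2(√a, √(1-a))=1.932203217; dist=6371·c=12310.067 ≈ 12310.1 km; running total=20862.5 km
Leg 2 bearing: y=sinΔλ·cosφ2=-0.61349362, x=cosφ1·sinφ2-sinφ1·cosφ2·cosΔλ=0.70611562; θ=atan2(y, x)=-40.9851° <0 so +360° → 319.0149° ≈ 319.0°
Leg 3: φ1=0.5400380, φ2=0.3799215, Δφ=-0.1601165, Δλ=0.1547095 rad; a=sin²(Δφ/2)+cosφ1·cosφ2·sin²(Δλ/2)=0.0111523872; c=2·atan2(√a, √(1-a))=0.211604292; dist=6371·c=1348.131 ≈ 1348.1 km; running total=22210.6 km
Leg 3 bearing: y=sinΔλ·cosφ2=0.14310525, x=cosφ1·sinφ2-sinφ1·cosφ2·cosΔλ=-0.15373006; θ=atan2(y, x)=137.0499° ≈ 137.0°
Leg 4: φ1=0.3799215, φ2=-1.3244815, Δφ=-1.7044030, Δλ=-1.1125340 rad; a=sin²(Δφ/2)+cosφ1·cosφ2·sin²(Δλ/2)=0.6297387145; c=2·atan2(√a, √(1-a))=1.833277386; dist=6371·c=11679.810 ≈ 11679.8 km; running total=33890.4 km
Leg 4 bearing: y=sinΔλ·cosφ2=-0.21867375, x=cosφ1·sinφ2-sinφ1·cosφ2·cosΔλ=-0.94066639; θ=atan2(y, x)=-166.9131° <0 so +360° → 193.0869° ≈ 193.1°
Leg 5: φ1=-1.3244815, φ2=-0.5234818, Δφ=0.8009997, Δλ=4.2536431 rad; a=sin²(Δφ/2)+cosφ1·cosφ2·sin²(Δλ/2)=0.3043522066; c=2·atan2(√a, √(1-a))=1.168757314; dist=6371·c=7446.153 ≈ 7446.2 km; running total=41336.6 km
Leg 5 bearing: y=sinΔλ·cosφ2=-0.77653822, x=cosφ1·sinφ2-sinφ1·cosφ2·cosΔλ=-0.49383818; θ=atan2(y, x)=-122.4543° <0 so +360° → 237.5457° ≈ 237.5°
Leg 6: φ1=-0.5234818, φ2=-1.1366509, Δφ=-0.6131691, Δλ=0.6374501 rad; a=sin²(Δφ/2)+cosφ1·cosφ2·sin²(Δλ/2)=0.1268576638; c=2·atan2(√a, √(1-a))=0.728333549; dist=6371·c=4640.213 ≈ 4640.2 km; running total=45976.8 km
Leg 6 bearing: y=sinΔλ·cosφ2=0.25034033, x=cosφ1·sinφ2-sinφ1·cosφ2·cosΔλ=-0.61675677; θ=atan2(y, x)=157.9079° ≈ 157.9°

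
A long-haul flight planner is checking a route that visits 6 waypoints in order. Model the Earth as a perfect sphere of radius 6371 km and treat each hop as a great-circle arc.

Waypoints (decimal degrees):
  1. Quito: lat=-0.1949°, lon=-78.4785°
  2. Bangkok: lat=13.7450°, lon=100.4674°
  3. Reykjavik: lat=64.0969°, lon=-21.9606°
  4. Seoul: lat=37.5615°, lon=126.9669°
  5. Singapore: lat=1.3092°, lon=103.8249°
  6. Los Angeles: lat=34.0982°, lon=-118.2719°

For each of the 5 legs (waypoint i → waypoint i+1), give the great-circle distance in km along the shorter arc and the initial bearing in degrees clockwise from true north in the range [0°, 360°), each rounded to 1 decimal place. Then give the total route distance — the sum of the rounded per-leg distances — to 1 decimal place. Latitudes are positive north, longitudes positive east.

Leg 1: dist=18503.9 km, bearing=4.4°
Leg 2: dist=10095.6 km, bearing=338.4°
Leg 3: dist=8386.1 km, bearing=25.0°
Leg 4: dist=4674.9 km, bearing=215.9°
Leg 5: dist=14119.0 km, bearing=44.0°
Total: 55779.5 km

Leg 1: φ1=-0.0034016, φ2=0.2398955, Δφ=0.2432972, Δλ=3.1231951 rad; a=sin²(Δφ/2)+cosφ1·cosφ2·sin²(Δλ/2)=0.9860005197; c=2·atan2(√a, √(1-a))=2.904398210; dist=6371·c=18503.921 ≈ 18503.9 km; running total=18503.9 km
Leg 1 bearing: y=sinΔλ·cosφ2=0.01786965, x=cosφ1·sinφ2-sinφ1·cosφ2·cosΔλ=0.23429608; θ=atan2(y, x)=4.3615° ≈ 4.4°
Leg 2: φ1=0.2398955, φ2=1.1187019, Δφ=0.8788064, Δλ=-2.1367717 rad; a=sin²(Δφ/2)+cosφ1·cosφ2·sin²(Δλ/2)=0.5069088169; c=2·atan2(√a, √(1-a))=1.584614400; dist=6371·c=10095.578 ≈ 10095.6 km; running total=28599.5 km
Leg 2 bearing: y=sinΔλ·cosφ2=-0.36873061, x=cosφ1·sinφ2-sinφ1·cosφ2·cosΔλ=0.92943360; θ=atan2(y, x)=-21.6395° <0 so +360° → 338.3605° ≈ 338.4°
Leg 3: φ1=1.1187019, φ2=0.6555718, Δφ=-0.4631301, Δλ=2.5992752 rad; a=sin²(Δφ/2)+cosφ1·cosφ2·sin²(Δλ/2)=0.3741180576; c=2·atan2(√a, √(1-a))=1.316293910; dist=6371·c=8386.108 ≈ 8386.1 km; running total=36985.6 km
Leg 3 bearing: y=sinΔλ·cosφ2=0.40912986, x=cosφ1·sinφ2-sinφ1·cosφ2·cosΔλ=0.87705627; θ=atan2(y, x)=25.0081° ≈ 25.0°
Leg 4: φ1=0.6555718, φ2=0.0228499, Δφ=-0.6327220, Δλ=-0.4039041 rad; a=sin²(Δφ/2)+cosφ1·cosφ2·sin²(Δλ/2)=0.1286740560; c=2·atan2(√a, √(1-a))=0.733774668; dist=6371·c=4674.878 ≈ 4674.9 km; running total=41660.5 km
Leg 4 bearing: y=sinΔλ·cosφ2=-0.39290868, x=cosφ1·sinφ2-sinφ1·cosφ2·cosΔλ=-0.54230152; θ=atan2(y, x)=-144.0759° <0 so +360° → 215.9241° ≈ 215.9°
Leg 5: φ1=0.0228499, φ2=0.5951259, Δφ=0.5722760, Δλ=-3.8763204 rad; a=sin²(Δφ/2)+cosφ1·cosφ2·sin²(Δλ/2)=0.8007378149; c=2·atan2(√a, √(1-a))=2.216143252; dist=6371·c=14119.049 ≈ 14119.0 km; running total=55779.5 km
Leg 5 bearing: y=sinΔλ·cosφ2=0.55513118, x=cosφ1·sinφ2-sinφ1·cosφ2·cosΔλ=0.57450538; θ=atan2(y, x)=44.0174° ≈ 44.0°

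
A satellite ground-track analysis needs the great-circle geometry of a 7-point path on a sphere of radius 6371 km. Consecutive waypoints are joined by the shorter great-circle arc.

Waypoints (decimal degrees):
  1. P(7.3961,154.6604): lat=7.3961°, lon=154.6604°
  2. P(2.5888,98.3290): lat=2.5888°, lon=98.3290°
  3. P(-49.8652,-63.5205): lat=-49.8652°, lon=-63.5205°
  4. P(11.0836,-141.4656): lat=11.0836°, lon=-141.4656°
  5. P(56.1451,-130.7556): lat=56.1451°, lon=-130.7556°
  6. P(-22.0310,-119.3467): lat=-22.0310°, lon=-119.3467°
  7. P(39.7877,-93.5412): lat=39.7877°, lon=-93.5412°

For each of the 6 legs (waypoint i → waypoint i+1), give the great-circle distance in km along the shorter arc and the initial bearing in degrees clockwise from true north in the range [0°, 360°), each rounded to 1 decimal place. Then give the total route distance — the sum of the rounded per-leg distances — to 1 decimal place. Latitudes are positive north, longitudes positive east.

Leg 1: dist=6258.9 km, bearing=268.2°
Leg 2: dist=14485.6 km, bearing=195.3°
Leg 3: dist=10102.2 km, bearing=286.3°
Leg 4: dist=5095.8 km, bearing=8.3°
Leg 5: dist=8759.1 km, bearing=169.2°
Leg 6: dist=7377.2 km, bearing=21.4°
Total: 52078.8 km

Leg 1: φ1=0.1290863, φ2=0.0451831, Δφ=-0.0839032, Δλ=-0.9831684 rad; a=sin²(Δφ/2)+cosφ1·cosφ2·sin²(Δλ/2)=0.2224854422; c=2·atan2(√a, √(1-a))=0.982398359; dist=6371·c=6258.860 ≈ 6258.9 km; running total=6258.9 km
Leg 1 bearing: y=sinΔλ·cosφ2=-0.83140868, x=cosφ1·sinφ2-sinφ1·cosφ2·cosΔλ=-0.02650062; θ=atan2(y, x)=-91.8256° <0 so +360° → 268.1744° ≈ 268.2°
Leg 2: φ1=0.0451831, φ2=-0.8703119, Δφ=-0.9154950, Δλ=-2.8248067 rad; a=sin²(Δφ/2)+cosφ1·cosφ2·sin²(Δλ/2)=0.8232106706; c=2·atan2(√a, √(1-a))=2.273681023; dist=6371·c=14485.622 ≈ 14485.6 km; running total=20744.5 km
Leg 2 bearing: y=sinΔλ·cosφ2=-0.20079827, x=cosφ1·sinφ2-sinφ1·cosφ2·cosΔλ=-0.73608390; θ=atan2(y, x)=-164.7414° <0 so +360° → 195.2586° ≈ 195.3°
Leg 3: φ1=-0.8703119, φ2=0.1934453, Δφ=1.0637572, Δλ=-1.3603986 rad; a=sin²(Δφ/2)+cosφ1·cosφ2·sin²(Δλ/2)=0.5074317980; c=2·atan2(√a, √(1-a))=1.585660470; dist=6371·c=10102.243 ≈ 10102.2 km; running total=30846.7 km
Leg 3 bearing: y=sinΔλ·cosφ2=-0.95970698, x=cosφ1·sinφ2-sinφ1·cosφ2·cosΔλ=0.28060930; θ=atan2(y, x)=-73.7016° <0 so +360° → 286.2984° ≈ 286.3°
Leg 4: φ1=0.1934453, φ2=0.9799169, Δφ=0.7864715, Δλ=0.1869248 rad; a=sin²(Δφ/2)+cosφ1·cosφ2·sin²(Δλ/2)=0.1515879683; c=2·atan2(√a, √(1-a))=0.799836395; dist=6371·c=5095.758 ≈ 5095.8 km; running total=35942.5 km
Leg 4 bearing: y=sinΔλ·cosφ2=0.10352885, x=cosφ1·sinφ2-sinφ1·cosφ2·cosΔλ=0.70973094; θ=atan2(y, x)=8.2992° ≈ 8.3°
Leg 5: φ1=0.9799169, φ2=-0.3845135, Δφ=-1.3644303, Δλ=0.1991229 rad; a=sin²(Δφ/2)+cosφ1·cosφ2·sin²(Δλ/2)=0.4026498688; c=2·atan2(√a, √(1-a))=1.374844472; dist=6371·c=8759.134 ≈ 8759.1 km; running total=44701.6 km
Leg 5 bearing: y=sinΔλ·cosφ2=0.18336576, x=cosφ1·sinφ2-sinφ1·cosφ2·cosΔλ=-0.96357086; θ=atan2(y, x)=169.2255° ≈ 169.2°
Leg 6: φ1=-0.3845135, φ2=0.6944264, Δφ=1.0789399, Δλ=0.4503909 rad; a=sin²(Δφ/2)+cosφ1·cosφ2·sin²(Δλ/2)=0.2993853788; c=2·atan2(√a, √(1-a))=1.157937874; dist=6371·c=7377.222 ≈ 7377.2 km; running total=52078.8 km
Leg 6 bearing: y=sinΔλ·cosφ2=0.33450709, x=cosφ1·sinφ2-sinφ1·cosφ2·cosΔλ=0.85271338; θ=atan2(y, x)=21.4194° ≈ 21.4°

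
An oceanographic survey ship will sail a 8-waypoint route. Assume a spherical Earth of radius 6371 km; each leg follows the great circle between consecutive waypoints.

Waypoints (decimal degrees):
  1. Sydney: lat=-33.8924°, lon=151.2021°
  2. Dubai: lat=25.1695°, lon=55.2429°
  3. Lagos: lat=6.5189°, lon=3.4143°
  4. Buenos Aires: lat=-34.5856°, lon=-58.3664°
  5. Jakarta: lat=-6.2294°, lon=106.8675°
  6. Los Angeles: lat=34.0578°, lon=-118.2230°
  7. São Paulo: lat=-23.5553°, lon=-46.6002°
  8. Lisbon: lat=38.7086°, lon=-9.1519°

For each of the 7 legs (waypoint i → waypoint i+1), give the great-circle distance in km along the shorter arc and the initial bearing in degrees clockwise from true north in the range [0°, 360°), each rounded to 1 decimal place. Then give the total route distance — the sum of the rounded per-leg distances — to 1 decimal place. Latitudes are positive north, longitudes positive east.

Leg 1: dist=12050.2 km, bearing=288.5°
Leg 2: dist=5875.8 km, bearing=258.5°
Leg 3: dist=7916.7 km, bearing=230.0°
Leg 4: dist=15219.2 km, bearing=158.2°
Leg 5: dist=14450.5 km, bearing=49.9°
Leg 6: dist=9908.0 km, bearing=119.5°
Leg 7: dist=7945.9 km, bearing=30.0°
Total: 73366.3 km

Leg 1: φ1=-0.5915340, φ2=0.4392906, Δφ=1.0308246, Δλ=-1.6748040 rad; a=sin²(Δφ/2)+cosφ1·cosφ2·sin²(Δλ/2)=0.6575790553; c=2·atan2(√a, √(1-a))=1.891419577; dist=6371·c=12050.234 ≈ 12050.2 km; running total=12050.2 km
Leg 1 bearing: y=sinΔλ·cosφ2=-0.90016274, x=cosφ1·sinφ2-sinφ1·cosφ2·cosΔλ=0.30063668; θ=atan2(y, x)=-71.5317° <0 so +360° → 288.4683° ≈ 288.5°
Leg 2: φ1=0.4392906, φ2=0.1137763, Δφ=-0.3255144, Δλ=-0.9045797 rad; a=sin²(Δφ/2)+cosφ1·cosφ2·sin²(Δλ/2)=0.1979971736; c=2·atan2(√a, √(1-a))=0.922278694; dist=6371·c=5875.838 ≈ 5875.8 km; running total=17926.0 km
Leg 2 bearing: y=sinΔλ·cosφ2=-0.78108250, x=cosφ1·sinφ2-sinφ1·cosφ2·cosΔλ=-0.15838972; θ=atan2(y, x)=-101.4631° <0 so +360° → 258.5369° ≈ 258.5°
Leg 3: φ1=0.1137763, φ2=-0.6036326, Δφ=-0.7174089, Δλ=-1.0782766 rad; a=sin²(Δφ/2)+cosφ1·cosφ2·sin²(Δλ/2)=0.3388378826; c=2·atan2(√a, √(1-a))=1.242612588; dist=6371·c=7916.685 ≈ 7916.7 km; running total=25842.7 km
Leg 3 bearing: y=sinΔλ·cosφ2=-0.72542759, x=cosφ1·sinφ2-sinφ1·cosφ2·cosΔλ=-0.60816273; θ=atan2(y, x)=-129.9748° <0 so +360° → 230.0252° ≈ 230.0°
Leg 4: φ1=-0.6036326, φ2=-0.1087235, Δφ=0.4949091, Δλ=2.8838756 rad; a=sin²(Δφ/2)+cosφ1·cosφ2·sin²(Δλ/2)=0.8648975934; c=2·atan2(√a, √(1-a))=2.388818649; dist=6371·c=15219.164 ≈ 15219.2 km; running total=41061.9 km
Leg 4 bearing: y=sinΔλ·cosφ2=0.25336875, x=cosφ1·sinφ2-sinφ1·cosφ2·cosΔλ=-0.63498288; θ=atan2(y, x)=158.2472° ≈ 158.2°
Leg 5: φ1=-0.1087235, φ2=0.5944207, Δφ=0.7031443, Δλ=-3.9285703 rad; a=sin²(Δφ/2)+cosφ1·cosφ2·sin²(Δλ/2)=0.8211038757; c=2·atan2(√a, √(1-a))=2.268171317; dist=6371·c=14450.519 ≈ 14450.5 km; running total=55512.4 km
Leg 5 bearing: y=sinΔλ·cosφ2=0.58674349, x=cosφ1·sinφ2-sinφ1·cosφ2·cosΔλ=0.49325580; θ=atan2(y, x)=49.9473° ≈ 49.9°
Leg 6: φ1=0.5944207, φ2=-0.4111175, Δφ=-1.0055383, Δλ=1.2500537 rad; a=sin²(Δφ/2)+cosφ1·cosφ2·sin²(Δλ/2)=0.4921883865; c=2·atan2(√a, √(1-a))=1.555172464; dist=6371·c=9908.004 ≈ 9908.0 km; running total=65420.4 km
Leg 6 bearing: y=sinΔλ·cosφ2=0.86992579, x=cosφ1·sinφ2-sinφ1·cosφ2·cosΔλ=-0.49293512; θ=atan2(y, x)=119.5376° ≈ 119.5°
Leg 7: φ1=-0.4111175, φ2=0.6755925, Δφ=1.0867101, Δλ=0.6535961 rad; a=sin²(Δφ/2)+cosφ1·cosφ2·sin²(Δλ/2)=0.3410124593; c=2·atan2(√a, √(1-a))=1.247203373; dist=6371·c=7945.933 ≈ 7945.9 km; running total=73366.3 km
Leg 7 bearing: y=sinΔλ·cosφ2=0.47447998, x=cosφ1·sinφ2-sinφ1·cosφ2·cosΔλ=0.82082921; θ=atan2(y, x)=30.0300° ≈ 30.0°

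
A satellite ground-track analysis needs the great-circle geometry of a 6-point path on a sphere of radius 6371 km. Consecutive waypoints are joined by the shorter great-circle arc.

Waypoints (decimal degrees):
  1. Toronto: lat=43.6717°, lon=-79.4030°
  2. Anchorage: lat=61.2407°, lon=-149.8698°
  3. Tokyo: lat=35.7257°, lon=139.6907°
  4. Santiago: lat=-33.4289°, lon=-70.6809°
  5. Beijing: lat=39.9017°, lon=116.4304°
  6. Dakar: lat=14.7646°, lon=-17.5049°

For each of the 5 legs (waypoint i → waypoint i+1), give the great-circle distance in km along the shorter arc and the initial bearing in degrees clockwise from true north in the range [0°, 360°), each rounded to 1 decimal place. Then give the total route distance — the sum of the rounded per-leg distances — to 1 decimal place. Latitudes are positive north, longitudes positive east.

Leg 1: φ1=0.7622150, φ2=1.0688519, Δφ=0.3066369, Δλ=-1.2298777 rad; a=sin²(Δφ/2)+cosφ1·cosφ2·sin²(Δλ/2)=0.1391475415; c=2·atan2(√a, √(1-a))=0.764534122; dist=6371·c=4870.847 ≈ 4870.8 km; running total=4870.8 km
Leg 1 bearing: y=sinΔλ·cosφ2=-0.45344097, x=cosφ1·sinφ2-sinφ1·cosφ2·cosΔλ=0.52300411; θ=atan2(y, x)=-40.9251° <0 so +360° → 319.0749° ≈ 319.1°
Leg 2: φ1=1.0688519, φ2=0.6235311, Δφ=-0.4453208, Δλ=5.0537841 rad; a=sin²(Δφ/2)+cosφ1·cosφ2·sin²(Δλ/2)=0.1786744430; c=2·atan2(√a, √(1-a))=0.872842795; dist=6371·c=5560.881 ≈ 5560.9 km; running total=10431.7 km
Leg 2 bearing: y=sinΔλ·cosφ2=-0.76497024, x=cosφ1·sinφ2-sinφ1·cosφ2·cosΔλ=0.04266232; θ=atan2(y, x)=-86.8079° <0 so +360° → 273.1921° ≈ 273.2°
Leg 3: φ1=0.6235311, φ2=-0.5834444, Δφ=-1.2069755, Δλ=-3.6716771 rad; a=sin²(Δφ/2)+cosφ1·cosφ2·sin²(Δλ/2)=0.9531082376; c=2·atan2(√a, √(1-a))=2.705044328; dist=6371·c=17233.837 ≈ 17233.8 km; running total=27665.5 km
Leg 3 bearing: y=sinΔλ·cosφ2=0.42196379, x=cosφ1·sinφ2-sinφ1·cosφ2·cosΔλ=-0.02680030; θ=atan2(y, x)=93.6342° ≈ 93.6°
Leg 4: φ1=-0.5834444, φ2=0.6964160, Δφ=1.2798604, Δλ=3.2657083 rad; a=sin²(Δφ/2)+cosφ1·cosφ2·sin²(Δλ/2)=0.9943502433; c=2·atan2(√a, √(1-a))=2.991121011; dist=6371·c=19056.432 ≈ 19056.4 km; running total=46721.9 km
Leg 4 bearing: y=sinΔλ·cosφ2=-0.09497053, x=cosφ1·sinφ2-sinφ1·cosφ2·cosΔλ=0.11598253; θ=atan2(y, x)=-39.3118° <0 so +360° → 320.6882° ≈ 320.7°
Leg 5: φ1=0.6964160, φ2=0.2576909, Δφ=-0.4387252, Δλ=-2.3376120 rad; a=sin²(Δφ/2)+cosφ1·cosφ2·sin²(Δλ/2)=0.6756137121; c=2·atan2(√a, √(1-a))=1.929678053; dist=6371·c=12293.979 ≈ 12294.0 km; running total=59015.9 km
Leg 5 bearing: y=sinΔλ·cosφ2=-0.69634602, x=cosφ1·sinφ2-sinφ1·cosφ2·cosΔλ=0.62589257; θ=atan2(y, x)=-48.0500° <0 so +360° → 311.94997° ≈ 311.9°

Leg 1: dist=4870.8 km, bearing=319.1°
Leg 2: dist=5560.9 km, bearing=273.2°
Leg 3: dist=17233.8 km, bearing=93.6°
Leg 4: dist=19056.4 km, bearing=320.7°
Leg 5: dist=12294.0 km, bearing=311.9°
Total: 59015.9 km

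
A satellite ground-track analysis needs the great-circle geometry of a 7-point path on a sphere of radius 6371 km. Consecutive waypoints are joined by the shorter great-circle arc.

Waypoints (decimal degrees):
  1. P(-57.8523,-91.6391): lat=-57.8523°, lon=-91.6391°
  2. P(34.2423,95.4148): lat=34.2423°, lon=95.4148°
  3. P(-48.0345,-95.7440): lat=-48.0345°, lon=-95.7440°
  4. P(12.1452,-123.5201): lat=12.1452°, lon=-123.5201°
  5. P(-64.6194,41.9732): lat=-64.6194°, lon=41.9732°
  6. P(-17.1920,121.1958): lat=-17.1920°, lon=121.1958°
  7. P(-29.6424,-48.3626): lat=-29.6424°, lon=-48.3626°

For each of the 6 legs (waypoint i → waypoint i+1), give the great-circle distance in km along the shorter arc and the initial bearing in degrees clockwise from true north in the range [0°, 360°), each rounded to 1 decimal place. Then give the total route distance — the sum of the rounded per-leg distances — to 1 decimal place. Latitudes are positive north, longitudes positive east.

Leg 1: φ1=-1.0097131, φ2=0.5976409, Δφ=1.6073540, Δλ=3.2647064 rad; a=sin²(Δφ/2)+cosφ1·cosφ2·sin²(Δλ/2)=0.9564817410; c=2·atan2(√a, √(1-a))=2.721285083; dist=6371·c=17337.307 ≈ 17337.3 km; running total=17337.3 km
Leg 1 bearing: y=sinΔλ·cosφ2=-0.10151700, x=cosφ1·sinφ2-sinφ1·cosφ2·cosΔλ=-0.39521131; θ=atan2(y, x)=-165.5940° <0 so +360° → 194.4060° ≈ 194.4°
Leg 2: φ1=0.5976409, φ2=-0.8383602, Δφ=-1.4360011, Δλ=-3.3363505 rad; a=sin²(Δφ/2)+cosφ1·cosφ2·sin²(Δλ/2)=0.9803581279; c=2·atan2(√a, √(1-a))=2.860367921; dist=6371·c=18223.404 ≈ 18223.4 km; running total=35560.7 km
Leg 2 bearing: y=sinΔλ·cosφ2=0.12940950, x=cosφ1·sinφ2-sinφ1·cosφ2·cosΔλ=-0.24551468; θ=atan2(y, x)=152.2065° ≈ 152.2°
Leg 3: φ1=-0.8383602, φ2=0.2119737, Δφ=1.0503339, Δλ=-0.4847844 rad; a=sin²(Δφ/2)+cosφ1·cosφ2·sin²(Δλ/2)=0.2890213924; c=2·atan2(√a, √(1-a))=1.135193274; dist=6371·c=7232.316 ≈ 7232.3 km; running total=42793.0 km
Leg 3 bearing: y=sinΔλ·cosφ2=-0.45558700, x=cosφ1·sinφ2-sinφ1·cosφ2·cosΔλ=0.78383199; θ=atan2(y, x)=-30.1665° <0 so +360° → 329.8335° ≈ 329.8°
Leg 4: φ1=0.2119737, φ2=-1.1278213, Δφ=-1.3397950, Δλ=2.8884030 rad; a=sin²(Δφ/2)+cosφ1·cosφ2·sin²(Δλ/2)=0.7978795350; c=2·atan2(√a, √(1-a))=2.209006745; dist=6371·c=14073.582 ≈ 14073.6 km; running total=56866.6 km
Leg 4 bearing: y=sinΔλ·cosφ2=0.10736872, x=cosφ1·sinφ2-sinφ1·cosφ2·cosΔλ=-0.79595420; θ=atan2(y, x)=172.3176° ≈ 172.3°
Leg 5: φ1=-1.1278213, φ2=-0.3000570, Δφ=0.8277643, Δλ=1.3826952 rad; a=sin²(Δφ/2)+cosφ1·cosφ2·sin²(Δλ/2)=0.3281921041; c=2·atan2(√a, √(1-a))=1.220031897; dist=6371·c=7772.823 ≈ 7772.8 km; running total=64639.4 km
Leg 5 bearing: y=sinΔλ·cosφ2=0.93846884, x=cosφ1·sinφ2-sinφ1·cosφ2·cosΔλ=0.03470480; θ=atan2(y, x)=87.8822° ≈ 87.9°
Leg 6: φ1=-0.3000570, φ2=-0.5173575, Δφ=-0.2173005, Δλ=-2.9593524 rad; a=sin²(Δφ/2)+cosφ1·cosφ2·sin²(Δλ/2)=0.8351798651; c=2·atan2(√a, √(1-a))=2.305489796; dist=6371·c=14688.275 ≈ 14688.3 km; running total=79327.7 km
Leg 6 bearing: y=sinΔλ·cosφ2=-0.15751508, x=cosφ1·sinφ2-sinφ1·cosφ2·cosΔλ=-0.72512539; θ=atan2(y, x)=-167.7443° <0 so +360° → 192.2557° ≈ 192.3°

Leg 1: dist=17337.3 km, bearing=194.4°
Leg 2: dist=18223.4 km, bearing=152.2°
Leg 3: dist=7232.3 km, bearing=329.8°
Leg 4: dist=14073.6 km, bearing=172.3°
Leg 5: dist=7772.8 km, bearing=87.9°
Leg 6: dist=14688.3 km, bearing=192.3°
Total: 79327.7 km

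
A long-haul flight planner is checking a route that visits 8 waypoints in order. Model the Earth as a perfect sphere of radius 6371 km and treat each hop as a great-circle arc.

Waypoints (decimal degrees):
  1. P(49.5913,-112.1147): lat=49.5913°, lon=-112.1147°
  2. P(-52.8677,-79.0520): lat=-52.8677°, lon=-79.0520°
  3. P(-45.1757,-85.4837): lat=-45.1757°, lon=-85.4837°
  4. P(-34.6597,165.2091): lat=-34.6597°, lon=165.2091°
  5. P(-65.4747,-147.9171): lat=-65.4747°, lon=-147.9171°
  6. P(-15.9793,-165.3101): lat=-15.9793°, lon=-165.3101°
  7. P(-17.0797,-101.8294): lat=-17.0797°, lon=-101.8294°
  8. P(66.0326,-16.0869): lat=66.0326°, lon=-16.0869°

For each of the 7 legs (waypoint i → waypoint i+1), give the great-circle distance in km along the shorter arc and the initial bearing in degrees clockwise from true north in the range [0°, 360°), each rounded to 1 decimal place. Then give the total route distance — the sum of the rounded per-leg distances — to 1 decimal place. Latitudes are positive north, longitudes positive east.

Leg 1: dist=11809.7 km, bearing=159.9°
Leg 2: dist=974.5 km, bearing=328.8°
Leg 3: dist=8648.8 km, bearing=232.6°
Leg 4: dist=4596.8 km, bearing=152.7°
Leg 5: dist=5655.0 km, bearing=338.3°
Leg 6: dist=6736.5 km, bearing=100.9°
Leg 7: dist=11548.7 km, bearing=24.7°
Total: 49970.0 km

Leg 1: φ1=0.8655315, φ2=-0.9227154, Δφ=-1.7882469, Δλ=0.5770530 rad; a=sin²(Δφ/2)+cosφ1·cosφ2·sin²(Δλ/2)=0.6395522710; c=2·atan2(√a, √(1-a))=1.853657794; dist=6371·c=11809.654 ≈ 11809.7 km; running total=11809.7 km
Leg 1 bearing: y=sinΔλ·cosφ2=0.32932928, x=cosφ1·sinφ2-sinφ1·cosφ2·cosΔλ=-0.90202155; θ=atan2(y, x)=159.9428° ≈ 159.9°
Leg 2: φ1=-0.9227154, φ2=-0.7884647, Δφ=0.1342507, Δλ=-0.1122543 rad; a=sin²(Δφ/2)+cosφ1·cosφ2·sin²(Δλ/2)=0.0058382032; c=2·atan2(√a, √(1-a))=0.152965359; dist=6371·c=974.542 ≈ 974.5 km; running total=12784.2 km
Leg 2 bearing: y=sinΔλ·cosφ2=-0.07896594, x=cosφ1·sinφ2-sinφ1·cosφ2·cosΔλ=0.13031061; θ=atan2(y, x)=-31.2151° <0 so +360° → 328.7849° ≈ 328.8°
Leg 3: φ1=-0.7884647, φ2=-0.6049259, Δφ=0.1835388, Δλ=4.3754148 rad; a=sin²(Δφ/2)+cosφ1·cosφ2·sin²(Δλ/2)=0.3941753282; c=2·atan2(√a, √(1-a))=1.357534100; dist=6371·c=8648.8498 ≈ 8648.8 km; running total=21433.0 km
Leg 3 bearing: y=sinΔλ·cosφ2=-0.77628388, x=cosφ1·sinφ2-sinφ1·cosφ2·cosΔλ=-0.59379112; θ=atan2(y, x)=-127.4129° <0 so +360° → 232.5871° ≈ 232.6°
Leg 4: φ1=-0.6049259, φ2=-1.1427491, Δφ=-0.5378232, Δλ=-5.4650832 rad; a=sin²(Δφ/2)+cosφ1·cosφ2·sin²(Δλ/2)=0.1246006584; c=2·atan2(√a, √(1-a))=0.721525924; dist=6371·c=4596.842 ≈ 4596.8 km; running total=26029.8 km
Leg 4 bearing: y=sinΔλ·cosφ2=0.30295699, x=cosφ1·sinφ2-sinφ1·cosφ2·cosΔλ=-0.58695690; θ=atan2(y, x)=152.6995° ≈ 152.7°
Leg 5: φ1=-1.1427491, φ2=-0.2788914, Δφ=0.8638577, Δλ=-0.3035651 rad; a=sin²(Δφ/2)+cosφ1·cosφ2·sin²(Δλ/2)=0.1843685053; c=2·atan2(√a, √(1-a))=0.887615724; dist=6371·c=5655.000 ≈ 5655.0 km; running total=31684.8 km
Leg 5 bearing: y=sinΔλ·cosφ2=-0.28737414, x=cosφ1·sinφ2-sinφ1·cosφ2·cosΔλ=0.72036320; θ=atan2(y, x)=-21.7485° <0 so +360° → 338.2515° ≈ 338.3°
Leg 6: φ1=-0.2788914, φ2=-0.2980970, Δφ=-0.0192056, Δλ=1.1079472 rad; a=sin²(Δφ/2)+cosφ1·cosφ2·sin²(Δλ/2)=0.2544154107; c=2·atan2(√a, √(1-a))=1.057364839; dist=6371·c=6736.471 ≈ 6736.5 km; running total=38421.3 km
Leg 6 bearing: y=sinΔλ·cosφ2=0.85532147, x=cosφ1·sinφ2-sinφ1·cosφ2·cosΔλ=-0.16485758; θ=atan2(y, x)=100.9096° ≈ 100.9°
Leg 7: φ1=-0.2980970, φ2=1.1524863, Δφ=1.4505833, Δλ=1.4964889 rad; a=sin²(Δφ/2)+cosφ1·cosφ2·sin²(Δλ/2)=0.6197753133; c=2·atan2(√a, √(1-a))=1.812699302; dist=6371·c=11548.707 ≈ 11548.7 km; running total=49970.0 km
Leg 7 bearing: y=sinΔλ·cosφ2=0.40509583, x=cosφ1·sinφ2-sinφ1·cosφ2·cosΔλ=0.88233376; θ=atan2(y, x)=24.6607° ≈ 24.7°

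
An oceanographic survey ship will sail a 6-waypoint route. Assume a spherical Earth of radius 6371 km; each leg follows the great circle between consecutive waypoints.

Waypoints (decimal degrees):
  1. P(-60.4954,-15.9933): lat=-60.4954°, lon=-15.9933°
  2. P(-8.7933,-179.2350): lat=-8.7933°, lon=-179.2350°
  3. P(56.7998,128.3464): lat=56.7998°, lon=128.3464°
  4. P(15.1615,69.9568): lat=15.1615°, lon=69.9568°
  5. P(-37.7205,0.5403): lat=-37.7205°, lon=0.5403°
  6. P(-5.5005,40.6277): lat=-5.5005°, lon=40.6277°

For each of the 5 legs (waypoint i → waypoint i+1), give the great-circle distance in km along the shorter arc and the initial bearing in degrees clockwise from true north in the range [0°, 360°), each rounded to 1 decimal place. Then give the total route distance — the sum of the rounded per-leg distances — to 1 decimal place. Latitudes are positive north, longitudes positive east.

Leg 1: φ1=-1.0558439, φ2=-0.1534720, Δφ=0.9023719, Δλ=-2.8491051 rad; a=sin²(Δφ/2)+cosφ1·cosφ2·sin²(Δλ/2)=0.6664943904; c=2·atan2(√a, √(1-a))=1.910267807; dist=6371·c=12170.316 ≈ 12170.3 km; running total=12170.3 km
Leg 1 bearing: y=sinΔλ·cosφ2=-0.28494597, x=cosφ1·sinφ2-sinφ1·cosφ2·cosΔλ=-0.89884608; θ=atan2(y, x)=-162.4107° <0 so +360° → 197.5893° ≈ 197.6°
Leg 2: φ1=-0.1534720, φ2=0.9913435, Δφ=1.1448156, Δλ=5.3683081 rad; a=sin²(Δφ/2)+cosφ1·cosφ2·sin²(Δλ/2)=0.3989436614; c=2·atan2(√a, √(1-a))=1.367281688; dist=6371·c=8710.952 ≈ 8711.0 km; running total=20881.3 km
Leg 2 bearing: y=sinΔλ·cosφ2=-0.43393942, x=cosφ1·sinφ2-sinφ1·cosφ2·cosΔλ=0.87797896; θ=atan2(y, x)=-26.3008° <0 so +360° → 333.6992° ≈ 333.7°
Leg 3: φ1=0.9913435, φ2=0.2646181, Δφ=-0.7267254, Δλ=-1.0190908 rad; a=sin²(Δφ/2)+cosφ1·cosφ2·sin²(Δλ/2)=0.2520704129; c=2·atan2(√a, √(1-a))=1.051972402; dist=6371·c=6702.116 ≈ 6702.1 km; running total=27583.4 km
Leg 3 bearing: y=sinΔλ·cosφ2=-0.82198860, x=cosφ1·sinφ2-sinφ1·cosφ2·cosΔλ=-0.28010431; θ=atan2(y, x)=-108.8173° <0 so +360° → 251.1827° ≈ 251.2°
Leg 4: φ1=0.2646181, φ2=-0.6583469, Δφ=-0.9229650, Δλ=-1.2115465 rad; a=sin²(Δφ/2)+cosφ1·cosφ2·sin²(Δλ/2)=0.4457989413; c=2·atan2(√a, √(1-a))=1.462180773; dist=6371·c=9315.554 ≈ 9315.6 km; running total=36899.0 km
Leg 4 bearing: y=sinΔλ·cosφ2=-0.74050759, x=cosφ1·sinφ2-sinφ1·cosφ2·cosΔλ=-0.66324768; θ=atan2(y, x)=-131.8497° <0 so +360° → 228.1503° ≈ 228.2°
Leg 5: φ1=-0.6583469, φ2=-0.0960018, Δφ=0.5623451, Δλ=0.6996571 rad; a=sin²(Δφ/2)+cosφ1·cosφ2·sin²(Δλ/2)=0.1694867135; c=2·atan2(√a, √(1-a))=0.848610286; dist=6371·c=5406.496 ≈ 5406.5 km; running total=42305.5 km
Leg 5 bearing: y=sinΔλ·cosφ2=0.64099022, x=cosφ1·sinφ2-sinφ1·cosφ2·cosΔλ=0.39009667; θ=atan2(y, x)=58.6760° ≈ 58.7°

Leg 1: dist=12170.3 km, bearing=197.6°
Leg 2: dist=8711.0 km, bearing=333.7°
Leg 3: dist=6702.1 km, bearing=251.2°
Leg 4: dist=9315.6 km, bearing=228.2°
Leg 5: dist=5406.5 km, bearing=58.7°
Total: 42305.5 km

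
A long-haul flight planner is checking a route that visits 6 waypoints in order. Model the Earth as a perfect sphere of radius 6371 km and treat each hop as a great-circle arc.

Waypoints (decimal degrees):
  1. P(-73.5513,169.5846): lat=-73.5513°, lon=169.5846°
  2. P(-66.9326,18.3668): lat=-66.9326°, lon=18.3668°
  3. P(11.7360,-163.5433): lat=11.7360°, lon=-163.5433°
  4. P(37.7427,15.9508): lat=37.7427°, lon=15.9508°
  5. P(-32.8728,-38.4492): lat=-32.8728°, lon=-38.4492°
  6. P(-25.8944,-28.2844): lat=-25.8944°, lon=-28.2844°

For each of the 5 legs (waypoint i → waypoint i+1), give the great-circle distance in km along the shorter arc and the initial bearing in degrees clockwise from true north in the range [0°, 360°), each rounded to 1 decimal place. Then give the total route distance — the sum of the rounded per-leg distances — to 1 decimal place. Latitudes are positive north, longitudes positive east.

Leg 1: φ1=-1.2837124, φ2=-1.1681942, Δφ=0.1155181, Δλ=-2.6392485 rad; a=sin²(Δφ/2)+cosφ1·cosφ2·sin²(Δλ/2)=0.1074238332; c=2·atan2(√a, √(1-a))=0.667854262; dist=6371·c=4254.900 ≈ 4254.9 km; running total=4254.9 km
Leg 1 bearing: y=sinΔλ·cosφ2=-0.18865101, x=cosφ1·sinφ2-sinφ1·cosφ2·cosΔλ=-0.58986999; θ=atan2(y, x)=-162.2648° <0 so +360° → 197.7352° ≈ 197.7°
Leg 2: φ1=-1.1681942, φ2=0.2048318, Δφ=1.3730261, Δλ=-3.1749302 rad; a=sin²(Δφ/2)+cosφ1·cosφ2·sin²(Δλ/2)=0.7852745684; c=2·atan2(√a, √(1-a))=2.177970676; dist=6371·c=13875.851 ≈ 13875.9 km; running total=18130.8 km
Leg 2 bearing: y=sinΔλ·cosφ2=0.03263457, x=cosφ1·sinφ2-sinφ1·cosφ2·cosΔλ=-0.82061481; θ=atan2(y, x)=177.7226° ≈ 177.7°
Leg 3: φ1=0.2048318, φ2=0.6587344, Δφ=0.4539025, Δλ=3.1327630 rad; a=sin²(Δφ/2)+cosφ1·cosφ2·sin²(Δλ/2)=0.8248502539; c=2·atan2(√a, √(1-a))=2.277986727; dist=6371·c=14513.053 ≈ 14513.1 km; running total=32643.9 km
Leg 3 bearing: y=sinΔλ·cosφ2=0.00698209, x=cosφ1·sinφ2-sinφ1·cosφ2·cosΔλ=0.76015821; θ=atan2(y, x)=0.5262° ≈ 0.5°
Leg 4: φ1=0.6587344, φ2=-0.5737386, Δφ=-1.2324730, Δλ=-0.9494591 rad; a=sin²(Δφ/2)+cosφ1·cosφ2·sin²(Δλ/2)=0.4728131186; c=2·atan2(√a, √(1-a))=1.516395735; dist=6371·c=9660.957 ≈ 9661.0 km; running total=42304.9 km
Leg 4 bearing: y=sinΔλ·cosφ2=-0.68290514, x=cosφ1·sinφ2-sinφ1·cosφ2·cosΔλ=-0.72848065; θ=atan2(y, x)=-136.8495° <0 so +360° → 223.1505° ≈ 223.2°
Leg 5: φ1=-0.5737386, φ2=-0.4519425, Δφ=0.1217961, Δλ=0.1774092 rad; a=sin²(Δφ/2)+cosφ1·cosφ2·sin²(Δλ/2)=0.0096334965; c=2·atan2(√a, √(1-a))=0.196617305; dist=6371·c=1252.649 ≈ 1252.6 km; running total=43557.5 km
Leg 5 bearing: y=sinΔλ·cosφ2=0.15876154, x=cosφ1·sinφ2-sinφ1·cosφ2·cosΔλ=0.11383119; θ=atan2(y, x)=54.3597° ≈ 54.4°

Leg 1: dist=4254.9 km, bearing=197.7°
Leg 2: dist=13875.9 km, bearing=177.7°
Leg 3: dist=14513.1 km, bearing=0.5°
Leg 4: dist=9661.0 km, bearing=223.2°
Leg 5: dist=1252.6 km, bearing=54.4°
Total: 43557.5 km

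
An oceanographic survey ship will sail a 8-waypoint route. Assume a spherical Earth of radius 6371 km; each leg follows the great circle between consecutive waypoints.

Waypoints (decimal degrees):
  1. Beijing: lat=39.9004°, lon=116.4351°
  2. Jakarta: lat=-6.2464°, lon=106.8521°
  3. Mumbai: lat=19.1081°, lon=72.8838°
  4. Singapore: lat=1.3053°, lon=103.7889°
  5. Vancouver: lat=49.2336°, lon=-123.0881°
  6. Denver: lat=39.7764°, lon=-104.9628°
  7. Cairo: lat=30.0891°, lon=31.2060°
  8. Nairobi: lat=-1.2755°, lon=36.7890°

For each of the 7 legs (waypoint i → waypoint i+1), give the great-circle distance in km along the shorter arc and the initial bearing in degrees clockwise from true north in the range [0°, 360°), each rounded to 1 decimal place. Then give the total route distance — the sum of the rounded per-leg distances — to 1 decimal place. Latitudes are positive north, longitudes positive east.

Leg 1: dist=5224.7 km, bearing=193.1°
Leg 2: dist=4667.9 km, bearing=307.9°
Leg 3: dist=3904.7 km, bearing=116.8°
Leg 4: dist=12832.2 km, bearing=31.8°
Leg 5: dist=1773.5 km, bearing=119.5°
Leg 6: dist=11024.5 km, bearing=37.4°
Leg 7: dist=3537.5 km, bearing=169.4°
Total: 42965.0 km

Leg 1: φ1=0.6963934, φ2=-0.1090202, Δφ=-0.8054136, Δλ=-0.1672549 rad; a=sin²(Δφ/2)+cosφ1·cosφ2·sin²(Δλ/2)=0.1589143831; c=2·atan2(√a, √(1-a))=0.820068347; dist=6371·c=5224.655 ≈ 5224.7 km; running total=5224.7 km
Leg 1 bearing: y=sinΔλ·cosφ2=-0.16548785, x=cosφ1·sinφ2-sinφ1·cosφ2·cosΔλ=-0.71221919; θ=atan2(y, x)=-166.9191° <0 so +360° → 193.0809° ≈ 193.1°
Leg 2: φ1=-0.1090202, φ2=0.3334993, Δφ=0.4425195, Δλ=-0.5928587 rad; a=sin²(Δφ/2)+cosφ1·cosφ2·sin²(Δλ/2)=0.1283088395; c=2·atan2(√a, √(1-a))=0.732683284; dist=6371·c=4667.925 ≈ 4667.9 km; running total=9892.6 km
Leg 2 bearing: y=sinΔλ·cosφ2=-0.52794936, x=cosφ1·sinφ2-sinφ1·cosφ2·cosΔλ=0.41067286; θ=atan2(y, x)=-52.1219° <0 so +360° → 307.8781° ≈ 307.9°
Leg 3: φ1=0.3334993, φ2=0.0227818, Δφ=-0.3107175, Δλ=0.5393958 rad; a=sin²(Δφ/2)+cosφ1·cosφ2·sin²(Δλ/2)=0.0910043880; c=2·atan2(√a, √(1-a))=0.612886152; dist=6371·c=3904.698 ≈ 3904.7 km; running total=13797.3 km
Leg 3 bearing: y=sinΔλ·cosφ2=0.51348435, x=cosφ1·sinφ2-sinφ1·cosφ2·cosΔλ=-0.25927627; θ=atan2(y, x)=116.7908° ≈ 116.8°
Leg 4: φ1=0.0227818, φ2=0.8592884, Δφ=0.8365066, Δλ=-3.9597506 rad; a=sin²(Δφ/2)+cosφ1·cosφ2·sin²(Δλ/2)=0.7144921806; c=2·atan2(√a, √(1-a))=2.014164453; dist=6371·c=12832.242 ≈ 12832.2 km; running total=26629.5 km
Leg 4 bearing: y=sinΔλ·cosφ2=0.47659972, x=cosφ1·sinφ2-sinφ1·cosφ2·cosΔλ=0.76734942; θ=atan2(y, x)=31.8444° ≈ 31.8°
Leg 5: φ1=0.8592884, φ2=0.6942291, Δφ=-0.1650593, Δλ=0.3163462 rad; a=sin²(Δφ/2)+cosφ1·cosφ2·sin²(Δλ/2)=0.0192468106; c=2·atan2(√a, √(1-a))=0.278363603; dist=6371·c=1773.455 ≈ 1773.5 km; running total=28403.0 km
Leg 5 bearing: y=sinΔλ·cosφ2=0.23909202, x=cosφ1·sinφ2-sinφ1·cosφ2·cosΔλ=-0.13542706; θ=atan2(y, x)=119.5282° ≈ 119.5°
Leg 6: φ1=0.6942291, φ2=0.5251539, Δφ=-0.1690753, Δλ=2.3765939 rad; a=sin²(Δφ/2)+cosφ1·cosφ2·sin²(Δλ/2)=0.5794748451; c=2·atan2(√a, √(1-a))=1.730423054; dist=6371·c=11024.525 ≈ 11024.5 km; running total=39427.5 km
Leg 6 bearing: y=sinΔλ·cosφ2=0.59921465, x=cosφ1·sinφ2-sinφ1·cosφ2·cosΔλ=0.78465075; θ=atan2(y, x)=37.3679° ≈ 37.4°
Leg 7: φ1=0.5251539, φ2=-0.0222617, Δφ=-0.5474155, Δλ=0.0974417 rad; a=sin²(Δφ/2)+cosφ1·cosφ2·sin²(Δλ/2)=0.0751154538; c=2·atan2(√a, √(1-a))=0.555249214; dist=6371·c=3537.493 ≈ 3537.5 km; running total=42965.0 km
Leg 7 bearing: y=sinΔλ·cosφ2=0.09726350, x=cosφ1·sinφ2-sinφ1·cosφ2·cosΔλ=-0.51810453; θ=atan2(y, x)=169.3676° ≈ 169.4°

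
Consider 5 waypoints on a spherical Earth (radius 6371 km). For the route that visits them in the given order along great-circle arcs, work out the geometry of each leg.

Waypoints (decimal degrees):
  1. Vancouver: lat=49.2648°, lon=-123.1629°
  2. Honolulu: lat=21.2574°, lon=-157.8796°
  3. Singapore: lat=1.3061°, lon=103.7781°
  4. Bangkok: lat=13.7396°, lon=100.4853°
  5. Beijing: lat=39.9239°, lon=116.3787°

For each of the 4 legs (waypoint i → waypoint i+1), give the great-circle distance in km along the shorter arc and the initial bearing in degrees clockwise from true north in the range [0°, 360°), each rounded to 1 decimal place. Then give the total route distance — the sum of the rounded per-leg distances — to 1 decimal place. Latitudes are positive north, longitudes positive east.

Leg 1: dist=4362.1 km, bearing=237.1°
Leg 2: dist=10818.3 km, bearing=274.3°
Leg 3: dist=1429.2 km, bearing=345.5°
Leg 4: dist=3299.0 km, bearing=25.1°
Total: 19908.6 km

Leg 1: φ1=0.8598330, φ2=0.3710116, Δφ=-0.4888213, Δλ=-0.6059207 rad; a=sin²(Δφ/2)+cosφ1·cosφ2·sin²(Δλ/2)=0.1126898107; c=2·atan2(√a, √(1-a))=0.684681715; dist=6371·c=4362.107 ≈ 4362.1 km; running total=4362.1 km
Leg 1 bearing: y=sinΔλ·cosφ2=-0.53076965, x=cosφ1·sinφ2-sinφ1·cosφ2·cosΔλ=-0.34387040; θ=atan2(y, x)=-122.9380° <0 so +360° → 237.0620° ≈ 237.1°
Leg 2: φ1=0.3710116, φ2=0.0227957, Δφ=-0.3482159, Δλ=4.5667884 rad; a=sin²(Δφ/2)+cosφ1·cosφ2·sin²(Δλ/2)=0.5634579762; c=2·atan2(√a, √(1-a))=1.698055493; dist=6371·c=10818.312 ≈ 10818.3 km; running total=15180.4 km
Leg 2 bearing: y=sinΔλ·cosφ2=-0.98916188, x=cosφ1·sinφ2-sinφ1·cosφ2·cosΔλ=0.07383164; θ=atan2(y, x)=-85.7313° <0 so +360° → 274.2687° ≈ 274.3°
Leg 3: φ1=0.0227957, φ2=0.2398013, Δφ=0.2170055, Δλ=-0.0574702 rad; a=sin²(Δφ/2)+cosφ1·cosφ2·sin²(Δλ/2)=0.0125283701; c=2·atan2(√a, √(1-a))=0.224330494; dist=6371·c=1429.210 ≈ 1429.2 km; running total=16609.6 km
Leg 3 bearing: y=sinΔλ·cosφ2=-0.05579498, x=cosφ1·sinφ2-sinφ1·cosφ2·cosΔλ=0.21534289; θ=atan2(y, x)=-14.5258° <0 so +360° → 345.4742° ≈ 345.5°
Leg 4: φ1=0.2398013, φ2=0.6968035, Δφ=0.4570022, Δλ=0.2773922 rad; a=sin²(Δφ/2)+cosφ1·cosφ2·sin²(Δλ/2)=0.0655490509; c=2·atan2(√a, √(1-a))=0.517816802; dist=6371·c=3299.011 ≈ 3299.0 km; running total=19908.6 km
Leg 4 bearing: y=sinΔλ·cosφ2=0.21001368, x=cosφ1·sinφ2-sinφ1·cosφ2·cosΔλ=0.44822287; θ=atan2(y, x)=25.1053° ≈ 25.1°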